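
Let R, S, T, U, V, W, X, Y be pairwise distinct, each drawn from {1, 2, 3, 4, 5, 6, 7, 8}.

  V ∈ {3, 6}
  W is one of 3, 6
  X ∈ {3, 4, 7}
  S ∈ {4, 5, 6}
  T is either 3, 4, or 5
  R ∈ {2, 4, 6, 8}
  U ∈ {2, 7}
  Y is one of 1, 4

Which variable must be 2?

Among the 8 variables, 1 fits only Y (and all 8 values in {1, 2, 3, 4, 5, 6, 7, 8} must be used), so Y = 1.
Among the 7 still-open variables, 8 fits only R (and all 7 values in {2, 3, 4, 5, 6, 7, 8} must be used), so R = 8.
The 6 still-open variables draw from only 6 values {2, 3, 4, 5, 6, 7}, so each is used; only U can be 2, hence U = 2.

U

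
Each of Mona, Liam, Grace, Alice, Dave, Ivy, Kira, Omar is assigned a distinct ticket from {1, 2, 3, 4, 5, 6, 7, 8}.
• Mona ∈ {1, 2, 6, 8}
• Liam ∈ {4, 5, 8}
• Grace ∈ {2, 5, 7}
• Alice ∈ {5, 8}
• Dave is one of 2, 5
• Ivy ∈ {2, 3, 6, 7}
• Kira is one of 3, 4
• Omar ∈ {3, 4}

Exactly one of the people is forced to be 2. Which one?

Dave

The 8 variables together cover exactly {1, 2, 3, 4, 5, 6, 7, 8} — 8 values for 8 variables — and 1 appears only in Mona's list, so Mona = 1.
Among the 7 still-open variables, 6 fits only Ivy (and all 7 values in {2, 3, 4, 5, 6, 7, 8} must be used), so Ivy = 6.
The 6 still-open variables together cover exactly {2, 3, 4, 5, 7, 8} — 6 values for 6 variables — and 7 appears only in Grace's list, so Grace = 7.
Among the 5 still-open variables, 2 fits only Dave (and all 5 values in {2, 3, 4, 5, 8} must be used), so Dave = 2.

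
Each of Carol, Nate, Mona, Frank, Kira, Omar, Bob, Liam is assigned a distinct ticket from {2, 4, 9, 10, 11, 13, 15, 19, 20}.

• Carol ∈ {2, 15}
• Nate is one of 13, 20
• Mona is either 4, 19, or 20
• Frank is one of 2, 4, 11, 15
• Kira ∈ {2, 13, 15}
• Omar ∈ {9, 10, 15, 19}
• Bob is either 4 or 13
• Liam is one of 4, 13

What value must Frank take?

11

The 2 variables Bob and Liam are confined to {4, 13}, which locks those values in; drop them from Nate, Mona, Frank, Kira.
Nate has just one choice, so Nate = 20. Eliminate 20 elsewhere: Mona.
Mona has just one choice, so Mona = 19. Remove 19 from Omar.
Carol and Kira between them cover only {2, 15} — a naked pair. Remove those values from Frank, Omar.
So Frank = 11.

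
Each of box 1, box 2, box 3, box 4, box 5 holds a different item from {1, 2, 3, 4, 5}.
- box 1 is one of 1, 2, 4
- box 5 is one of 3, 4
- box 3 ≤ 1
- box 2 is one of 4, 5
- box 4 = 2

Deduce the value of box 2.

box 3's domain is down to {1}, so box 3 = 1. So box 1 can't be 1.
box 4 has just one choice, so box 4 = 2. Eliminate 2 elsewhere: box 1.
box 1 has just one choice, so box 1 = 4. Strike 4 from box 2, box 5.
So box 2 = 5.

5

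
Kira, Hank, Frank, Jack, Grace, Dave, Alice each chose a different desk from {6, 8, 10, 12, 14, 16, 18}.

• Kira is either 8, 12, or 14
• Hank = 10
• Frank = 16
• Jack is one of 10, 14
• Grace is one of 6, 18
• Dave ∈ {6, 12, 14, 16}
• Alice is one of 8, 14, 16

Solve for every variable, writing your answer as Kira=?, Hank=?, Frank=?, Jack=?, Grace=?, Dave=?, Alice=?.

Kira=12, Hank=10, Frank=16, Jack=14, Grace=18, Dave=6, Alice=8

Hank's domain is down to {10}, so Hank = 10. So Jack can't be 10.
Frank must be 16 (only option left). Strike 16 from Dave, Alice.
That leaves Jack = 14. Remove 14 from Kira, Dave, Alice.
Alice's domain is down to {8}, so Alice = 8. Strike 8 from Kira.
Kira has just one choice, so Kira = 12. Remove 12 from Dave.
Dave has just one choice, so Dave = 6. Strike 6 from Grace.
Grace must be 18 (only option left).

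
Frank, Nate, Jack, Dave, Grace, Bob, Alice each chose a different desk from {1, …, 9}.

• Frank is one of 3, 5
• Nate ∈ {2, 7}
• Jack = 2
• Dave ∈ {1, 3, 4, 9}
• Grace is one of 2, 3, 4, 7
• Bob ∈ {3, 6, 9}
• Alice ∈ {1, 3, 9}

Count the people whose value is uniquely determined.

2

Jack has just one choice, so Jack = 2. So Nate, Grace can't be 2.
Nate must be 7 (only option left). Remove 7 from Grace.
Determined: Nate=7, Jack=2. The other people each still have more than one consistent value. That makes 2.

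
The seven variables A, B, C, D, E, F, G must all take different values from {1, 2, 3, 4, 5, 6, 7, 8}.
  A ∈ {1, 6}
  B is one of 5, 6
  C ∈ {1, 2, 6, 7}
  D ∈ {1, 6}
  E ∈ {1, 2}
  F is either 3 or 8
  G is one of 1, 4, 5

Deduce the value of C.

7

A and D share exactly the 2 values {1, 6}; by pigeonhole those values go to them, so strike 1, 6 from B, C, E, G.
That leaves B = 5. Remove 5 from G.
E has just one choice, so E = 2. Eliminate 2 elsewhere: C.
So C = 7.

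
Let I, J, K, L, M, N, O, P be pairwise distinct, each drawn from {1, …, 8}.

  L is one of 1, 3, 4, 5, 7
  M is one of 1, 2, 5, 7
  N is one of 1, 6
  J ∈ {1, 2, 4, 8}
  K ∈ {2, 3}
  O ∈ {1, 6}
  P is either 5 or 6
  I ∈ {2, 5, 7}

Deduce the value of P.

Among the 8 variables, 8 fits only J (and all 8 values in {1, 2, 3, 4, 5, 6, 7, 8} must be used), so J = 8.
The 7 still-open variables draw from only 7 values {1, 2, 3, 4, 5, 6, 7}, so each is used; only L can be 4, hence L = 4.
The 6 still-open variables together cover exactly {1, 2, 3, 5, 6, 7} — 6 values for 6 variables — and 3 appears only in K's list, so K = 3.
N and O between them cover only {1, 6} — a naked pair. Remove those values from M, P.
So P = 5.

5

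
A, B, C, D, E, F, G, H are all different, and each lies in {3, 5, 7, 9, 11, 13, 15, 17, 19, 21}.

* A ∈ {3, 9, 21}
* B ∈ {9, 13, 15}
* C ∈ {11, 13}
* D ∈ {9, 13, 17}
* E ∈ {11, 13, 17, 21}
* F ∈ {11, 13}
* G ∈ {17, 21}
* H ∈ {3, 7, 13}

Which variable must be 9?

Among the 8 variables, 7 fits only H (and all 8 values in {3, 7, 9, 11, 13, 15, 17, 21} must be used), so H = 7.
The 7 still-open variables draw from only 7 values {3, 9, 11, 13, 15, 17, 21}, so each is used; only A can be 3, hence A = 3.
The 6 still-open variables draw from only 6 values {9, 11, 13, 15, 17, 21}, so each is used; only B can be 15, hence B = 15.
The 5 still-open variables together cover exactly {9, 11, 13, 17, 21} — 5 values for 5 variables — and 9 appears only in D's list, so D = 9.

D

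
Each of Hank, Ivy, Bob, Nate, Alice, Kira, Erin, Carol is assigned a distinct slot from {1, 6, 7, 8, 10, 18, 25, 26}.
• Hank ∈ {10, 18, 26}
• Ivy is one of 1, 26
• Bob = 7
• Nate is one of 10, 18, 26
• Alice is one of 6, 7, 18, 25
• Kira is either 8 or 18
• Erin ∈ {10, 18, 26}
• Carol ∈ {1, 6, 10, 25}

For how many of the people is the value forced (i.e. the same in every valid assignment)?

Bob's domain is down to {7}, so Bob = 7. Remove 7 from Alice.
The 7 still-open variables draw from only 7 values {1, 6, 8, 10, 18, 25, 26}, so each is used; only Kira can be 8, hence Kira = 8.
Hank, Nate, Erin share exactly the 3 values {10, 18, 26}; by pigeonhole those values go to them, so strike 10, 18, 26 from Ivy, Alice, Carol.
Ivy has just one choice, so Ivy = 1. Eliminate 1 elsewhere: Carol.
Determined: Ivy=1, Bob=7, Kira=8. The other people each still have more than one consistent value. That makes 3.

3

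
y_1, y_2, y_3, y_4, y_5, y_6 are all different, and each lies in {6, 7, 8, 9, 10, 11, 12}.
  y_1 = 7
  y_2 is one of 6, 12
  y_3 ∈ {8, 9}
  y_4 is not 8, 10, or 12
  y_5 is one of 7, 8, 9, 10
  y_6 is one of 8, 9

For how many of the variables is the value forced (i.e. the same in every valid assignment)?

2

y_1's domain is down to {7}, so y_1 = 7. Remove 7 from y_4, y_5.
The 2 variables y_3 and y_6 are confined to {8, 9}, which locks those values in; drop them from y_4, y_5.
That leaves y_5 = 10.
Determined: y_1=7, y_5=10. The other variables each still have more than one consistent value. That makes 2.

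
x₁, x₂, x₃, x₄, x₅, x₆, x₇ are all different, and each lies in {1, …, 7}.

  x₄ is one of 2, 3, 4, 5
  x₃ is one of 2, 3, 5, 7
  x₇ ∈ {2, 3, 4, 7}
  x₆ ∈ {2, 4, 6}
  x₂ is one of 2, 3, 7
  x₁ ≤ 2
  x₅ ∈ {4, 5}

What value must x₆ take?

6

The 7 variables together cover exactly {1, 2, 3, 4, 5, 6, 7} — 7 values for 7 variables — and 1 appears only in x₁'s list, so x₁ = 1.
Among the 6 still-open variables, 6 fits only x₆ (and all 6 values in {2, 3, 4, 5, 6, 7} must be used), so x₆ = 6.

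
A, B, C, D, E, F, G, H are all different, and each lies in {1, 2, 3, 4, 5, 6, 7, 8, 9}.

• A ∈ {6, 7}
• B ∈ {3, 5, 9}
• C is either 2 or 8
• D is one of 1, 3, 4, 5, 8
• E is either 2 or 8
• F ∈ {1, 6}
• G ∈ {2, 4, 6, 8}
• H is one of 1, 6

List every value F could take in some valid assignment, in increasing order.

1, 6

The 2 variables C and E are confined to {2, 8}, which locks those values in; drop them from D, G.
The 2 variables F and H are confined to {1, 6}, which locks those values in; drop them from A, D, G.
A has just one choice, so A = 7.
G must be 4 (only option left). Strike 4 from D.
No further eliminations apply; F can still be any of 1, 6.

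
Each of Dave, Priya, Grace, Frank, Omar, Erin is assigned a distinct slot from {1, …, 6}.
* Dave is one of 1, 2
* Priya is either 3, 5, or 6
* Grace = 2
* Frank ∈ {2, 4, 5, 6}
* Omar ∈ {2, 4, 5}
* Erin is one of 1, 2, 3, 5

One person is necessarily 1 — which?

Grace has just one choice, so Grace = 2. Remove 2 from Dave, Frank, Omar, Erin.
So 1 goes to Dave.

Dave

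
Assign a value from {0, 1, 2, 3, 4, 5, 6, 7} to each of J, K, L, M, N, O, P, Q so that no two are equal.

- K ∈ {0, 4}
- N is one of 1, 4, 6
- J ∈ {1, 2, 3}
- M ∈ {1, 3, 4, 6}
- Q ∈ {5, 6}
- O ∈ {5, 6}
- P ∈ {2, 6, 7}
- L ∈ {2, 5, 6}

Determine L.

The 8 variables draw from only 8 values {0, 1, 2, 3, 4, 5, 6, 7}, so each is used; only K can be 0, hence K = 0.
The 7 still-open variables together cover exactly {1, 2, 3, 4, 5, 6, 7} — 7 values for 7 variables — and 7 appears only in P's list, so P = 7.
O and Q between them cover only {5, 6} — a naked pair. Remove those values from L, M, N.
So L = 2.

2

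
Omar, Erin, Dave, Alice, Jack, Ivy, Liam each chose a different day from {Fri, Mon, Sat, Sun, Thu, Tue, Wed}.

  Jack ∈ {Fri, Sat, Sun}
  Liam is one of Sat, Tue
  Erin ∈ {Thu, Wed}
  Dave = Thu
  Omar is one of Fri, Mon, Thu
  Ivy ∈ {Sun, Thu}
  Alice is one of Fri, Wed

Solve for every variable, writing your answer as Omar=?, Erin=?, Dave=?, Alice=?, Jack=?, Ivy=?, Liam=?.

Omar=Mon, Erin=Wed, Dave=Thu, Alice=Fri, Jack=Sat, Ivy=Sun, Liam=Tue

Dave has just one choice, so Dave = Thu. Eliminate Thu elsewhere: Omar, Erin, Ivy.
Ivy has just one choice, so Ivy = Sun. Remove Sun from Jack.
Erin must be Wed (only option left). Eliminate Wed elsewhere: Alice.
Alice has just one choice, so Alice = Fri. So Omar, Jack can't be Fri.
That leaves Jack = Sat. So Liam can't be Sat.
That leaves Liam = Tue.
Omar must be Mon (only option left).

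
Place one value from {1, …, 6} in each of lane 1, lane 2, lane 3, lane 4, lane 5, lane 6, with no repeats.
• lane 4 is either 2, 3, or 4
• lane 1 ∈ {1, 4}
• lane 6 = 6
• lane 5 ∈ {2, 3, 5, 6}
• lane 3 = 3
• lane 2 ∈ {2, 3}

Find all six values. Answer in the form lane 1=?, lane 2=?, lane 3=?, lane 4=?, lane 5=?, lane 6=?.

lane 3's domain is down to {3}, so lane 3 = 3. So lane 2, lane 4, lane 5 can't be 3.
lane 6's domain is down to {6}, so lane 6 = 6. Remove 6 from lane 5.
lane 2 must be 2 (only option left). Strike 2 from lane 4, lane 5.
lane 4 must be 4 (only option left). So lane 1 can't be 4.
lane 5 must be 5 (only option left).
lane 1 must be 1 (only option left).

lane 1=1, lane 2=2, lane 3=3, lane 4=4, lane 5=5, lane 6=6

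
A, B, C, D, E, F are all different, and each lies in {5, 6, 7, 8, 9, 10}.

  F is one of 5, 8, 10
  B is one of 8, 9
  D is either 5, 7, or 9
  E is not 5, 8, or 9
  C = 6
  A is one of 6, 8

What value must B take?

C must be 6 (only option left). Eliminate 6 elsewhere: A, E.
A's domain is down to {8}, so A = 8. So B, F can't be 8.
So B = 9.

9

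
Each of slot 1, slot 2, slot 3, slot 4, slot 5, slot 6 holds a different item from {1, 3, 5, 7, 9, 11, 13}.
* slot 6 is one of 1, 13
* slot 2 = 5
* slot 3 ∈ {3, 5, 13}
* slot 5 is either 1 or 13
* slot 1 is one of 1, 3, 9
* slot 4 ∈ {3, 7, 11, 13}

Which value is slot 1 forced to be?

slot 2's domain is down to {5}, so slot 2 = 5. So slot 3 can't be 5.
slot 5 and slot 6 share exactly the 2 values {1, 13}; by pigeonhole those values go to them, so strike 1, 13 from slot 1, slot 3, slot 4.
slot 3's domain is down to {3}, so slot 3 = 3. Strike 3 from slot 1, slot 4.
So slot 1 = 9.

9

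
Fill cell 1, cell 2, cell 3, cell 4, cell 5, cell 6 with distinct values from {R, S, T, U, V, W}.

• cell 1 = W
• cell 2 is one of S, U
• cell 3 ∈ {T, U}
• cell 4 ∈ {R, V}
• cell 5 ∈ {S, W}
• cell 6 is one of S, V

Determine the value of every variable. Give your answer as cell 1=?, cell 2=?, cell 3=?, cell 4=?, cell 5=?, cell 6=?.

cell 1 must be W (only option left). So cell 5 can't be W.
That leaves cell 5 = S. So cell 2, cell 6 can't be S.
cell 6 must be V (only option left). Strike V from cell 4.
That leaves cell 2 = U. So cell 3 can't be U.
cell 3 has just one choice, so cell 3 = T.
cell 4 must be R (only option left).

cell 1=W, cell 2=U, cell 3=T, cell 4=R, cell 5=S, cell 6=V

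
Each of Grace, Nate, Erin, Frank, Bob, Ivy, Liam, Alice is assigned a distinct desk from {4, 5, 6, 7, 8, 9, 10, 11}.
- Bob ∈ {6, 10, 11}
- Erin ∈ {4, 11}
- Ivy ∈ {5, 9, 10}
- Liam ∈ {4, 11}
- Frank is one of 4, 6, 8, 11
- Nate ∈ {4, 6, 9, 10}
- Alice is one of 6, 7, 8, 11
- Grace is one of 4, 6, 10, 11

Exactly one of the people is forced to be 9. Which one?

Among the 8 variables, 5 fits only Ivy (and all 8 values in {4, 5, 6, 7, 8, 9, 10, 11} must be used), so Ivy = 5.
The 7 still-open variables draw from only 7 values {4, 6, 7, 8, 9, 10, 11}, so each is used; only Alice can be 7, hence Alice = 7.
The 6 still-open variables draw from only 6 values {4, 6, 8, 9, 10, 11}, so each is used; only Frank can be 8, hence Frank = 8.
Among the 5 still-open variables, 9 fits only Nate (and all 5 values in {4, 6, 9, 10, 11} must be used), so Nate = 9.

Nate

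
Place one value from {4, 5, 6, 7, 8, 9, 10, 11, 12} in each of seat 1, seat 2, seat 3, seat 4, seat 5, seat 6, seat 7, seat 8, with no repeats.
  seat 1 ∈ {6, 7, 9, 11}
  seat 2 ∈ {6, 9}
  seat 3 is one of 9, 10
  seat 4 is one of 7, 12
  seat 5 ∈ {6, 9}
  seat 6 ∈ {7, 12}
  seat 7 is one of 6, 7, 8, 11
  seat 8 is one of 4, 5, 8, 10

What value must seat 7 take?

The 2 variables seat 2 and seat 5 are confined to {6, 9}, which locks those values in; drop them from seat 1, seat 3, seat 7.
That leaves seat 3 = 10. Strike 10 from seat 8.
seat 4 and seat 6 between them cover only {7, 12} — a naked pair. Remove those values from seat 1, seat 7.
seat 1 must be 11 (only option left). Eliminate 11 elsewhere: seat 7.
So seat 7 = 8.

8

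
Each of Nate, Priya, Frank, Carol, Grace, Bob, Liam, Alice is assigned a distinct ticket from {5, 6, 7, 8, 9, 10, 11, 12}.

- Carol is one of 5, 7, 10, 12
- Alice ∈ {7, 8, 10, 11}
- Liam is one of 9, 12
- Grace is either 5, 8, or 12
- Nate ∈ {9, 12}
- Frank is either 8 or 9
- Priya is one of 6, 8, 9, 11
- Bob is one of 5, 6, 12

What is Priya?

11

Nate and Liam between them cover only {9, 12} — a naked pair. Remove those values from Priya, Frank, Carol, Grace, Bob.
Frank has just one choice, so Frank = 8. Eliminate 8 elsewhere: Priya, Grace, Alice.
Grace must be 5 (only option left). Remove 5 from Carol, Bob.
Bob has just one choice, so Bob = 6. Eliminate 6 elsewhere: Priya.
So Priya = 11.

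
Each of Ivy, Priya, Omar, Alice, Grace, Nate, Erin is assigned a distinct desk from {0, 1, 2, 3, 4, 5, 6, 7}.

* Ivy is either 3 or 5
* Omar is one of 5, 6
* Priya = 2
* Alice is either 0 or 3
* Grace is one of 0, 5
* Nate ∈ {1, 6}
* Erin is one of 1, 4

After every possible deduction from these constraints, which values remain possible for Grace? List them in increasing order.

0, 5

Priya must be 2 (only option left).
The 6 still-open variables together cover exactly {0, 1, 3, 4, 5, 6} — 6 values for 6 variables — and 4 appears only in Erin's list, so Erin = 4.
The 5 still-open variables draw from only 5 values {0, 1, 3, 5, 6}, so each is used; only Nate can be 1, hence Nate = 1.
The 4 still-open variables draw from only 4 values {0, 3, 5, 6}, so each is used; only Omar can be 6, hence Omar = 6.
No further eliminations apply; Grace can still be any of 0, 5.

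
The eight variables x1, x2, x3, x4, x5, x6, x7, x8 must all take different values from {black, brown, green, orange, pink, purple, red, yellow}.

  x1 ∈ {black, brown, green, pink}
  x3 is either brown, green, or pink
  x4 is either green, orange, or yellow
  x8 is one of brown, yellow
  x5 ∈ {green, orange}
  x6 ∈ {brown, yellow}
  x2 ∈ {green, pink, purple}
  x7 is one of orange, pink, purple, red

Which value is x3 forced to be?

The 8 variables together cover exactly {black, brown, green, orange, pink, purple, red, yellow} — 8 values for 8 variables — and black appears only in x1's list, so x1 = black.
Among the 7 still-open variables, red fits only x7 (and all 7 values in {brown, green, orange, pink, purple, red, yellow} must be used), so x7 = red.
Among the 6 still-open variables, purple fits only x2 (and all 6 values in {brown, green, orange, pink, purple, yellow} must be used), so x2 = purple.
The 5 still-open variables together cover exactly {brown, green, orange, pink, yellow} — 5 values for 5 variables — and pink appears only in x3's list, so x3 = pink.

pink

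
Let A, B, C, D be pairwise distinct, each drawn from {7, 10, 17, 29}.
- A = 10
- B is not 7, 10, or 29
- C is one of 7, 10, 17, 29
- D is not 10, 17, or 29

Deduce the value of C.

A's domain is down to {10}, so A = 10. Remove 10 from C.
B must be 17 (only option left). Eliminate 17 elsewhere: C.
That leaves D = 7. Eliminate 7 elsewhere: C.
So C = 29.

29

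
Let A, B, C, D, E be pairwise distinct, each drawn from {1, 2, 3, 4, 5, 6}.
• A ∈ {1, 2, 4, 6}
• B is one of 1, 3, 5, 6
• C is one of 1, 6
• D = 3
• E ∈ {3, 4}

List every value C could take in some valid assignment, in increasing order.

D must be 3 (only option left). Strike 3 from B, E.
E's domain is down to {4}, so E = 4. Eliminate 4 elsewhere: A.
No further eliminations apply; C can still be any of 1, 6.

1, 6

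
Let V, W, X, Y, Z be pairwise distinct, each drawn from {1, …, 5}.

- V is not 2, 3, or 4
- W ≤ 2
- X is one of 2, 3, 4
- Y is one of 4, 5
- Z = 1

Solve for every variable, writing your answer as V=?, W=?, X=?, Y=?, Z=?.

Z's domain is down to {1}, so Z = 1. So V, W can't be 1.
V must be 5 (only option left). Remove 5 from Y.
W has just one choice, so W = 2. So X can't be 2.
Y must be 4 (only option left). Remove 4 from X.
X's domain is down to {3}, so X = 3.

V=5, W=2, X=3, Y=4, Z=1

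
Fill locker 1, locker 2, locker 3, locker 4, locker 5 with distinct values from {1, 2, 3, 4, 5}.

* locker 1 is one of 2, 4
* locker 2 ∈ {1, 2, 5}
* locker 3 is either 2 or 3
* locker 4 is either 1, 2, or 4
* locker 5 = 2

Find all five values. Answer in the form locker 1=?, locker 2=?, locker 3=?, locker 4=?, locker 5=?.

locker 1=4, locker 2=5, locker 3=3, locker 4=1, locker 5=2

locker 5's domain is down to {2}, so locker 5 = 2. So locker 1, locker 2, locker 3, locker 4 can't be 2.
locker 1 must be 4 (only option left). Eliminate 4 elsewhere: locker 4.
That leaves locker 3 = 3.
That leaves locker 4 = 1. Eliminate 1 elsewhere: locker 2.
locker 2 has just one choice, so locker 2 = 5.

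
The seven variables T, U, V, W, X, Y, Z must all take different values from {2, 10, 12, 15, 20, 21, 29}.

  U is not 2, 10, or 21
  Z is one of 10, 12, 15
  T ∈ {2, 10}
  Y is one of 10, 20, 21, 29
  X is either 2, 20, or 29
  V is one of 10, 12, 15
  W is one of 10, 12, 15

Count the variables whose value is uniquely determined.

The 7 variables draw from only 7 values {2, 10, 12, 15, 20, 21, 29}, so each is used; only Y can be 21, hence Y = 21.
The 3 variables V, W, Z are confined to {10, 12, 15}, which locks those values in; drop them from T, U.
T's domain is down to {2}, so T = 2. Strike 2 from X.
Determined: T=2, Y=21. The other variables each still have more than one consistent value. That makes 2.

2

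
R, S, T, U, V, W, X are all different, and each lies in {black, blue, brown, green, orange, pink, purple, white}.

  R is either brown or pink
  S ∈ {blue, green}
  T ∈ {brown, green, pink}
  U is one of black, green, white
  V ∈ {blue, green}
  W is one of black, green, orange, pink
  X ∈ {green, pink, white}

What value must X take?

white

The 7 variables draw from only 7 values {black, blue, brown, green, orange, pink, white}, so each is used; only W can be orange, hence W = orange.
The 6 still-open variables draw from only 6 values {black, blue, brown, green, pink, white}, so each is used; only U can be black, hence U = black.
Among the 5 still-open variables, white fits only X (and all 5 values in {blue, brown, green, pink, white} must be used), so X = white.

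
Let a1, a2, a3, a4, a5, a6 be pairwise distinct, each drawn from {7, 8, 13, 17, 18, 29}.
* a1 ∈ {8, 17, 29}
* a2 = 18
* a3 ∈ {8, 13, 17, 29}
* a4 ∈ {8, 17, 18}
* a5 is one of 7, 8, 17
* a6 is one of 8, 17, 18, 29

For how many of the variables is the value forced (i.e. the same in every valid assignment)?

a2's domain is down to {18}, so a2 = 18. Remove 18 from a4, a6.
The 5 still-open variables together cover exactly {7, 8, 13, 17, 29} — 5 values for 5 variables — and 7 appears only in a5's list, so a5 = 7.
The 4 still-open variables together cover exactly {8, 13, 17, 29} — 4 values for 4 variables — and 13 appears only in a3's list, so a3 = 13.
Determined: a2=18, a3=13, a5=7. The other variables each still have more than one consistent value. That makes 3.

3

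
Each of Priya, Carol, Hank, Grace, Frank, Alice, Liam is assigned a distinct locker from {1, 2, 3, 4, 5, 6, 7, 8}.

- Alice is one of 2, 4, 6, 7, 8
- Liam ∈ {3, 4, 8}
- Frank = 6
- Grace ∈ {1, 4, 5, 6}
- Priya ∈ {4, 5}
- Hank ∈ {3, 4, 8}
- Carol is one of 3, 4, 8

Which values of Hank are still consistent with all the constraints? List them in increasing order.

3, 4, 8

Frank's domain is down to {6}, so Frank = 6. Remove 6 from Grace, Alice.
The 3 variables Carol, Hank, Liam are confined to {3, 4, 8}, which locks those values in; drop them from Priya, Grace, Alice.
Priya must be 5 (only option left). Strike 5 from Grace.
Grace's domain is down to {1}, so Grace = 1.
No further eliminations apply; Hank can still be any of 3, 4, 8.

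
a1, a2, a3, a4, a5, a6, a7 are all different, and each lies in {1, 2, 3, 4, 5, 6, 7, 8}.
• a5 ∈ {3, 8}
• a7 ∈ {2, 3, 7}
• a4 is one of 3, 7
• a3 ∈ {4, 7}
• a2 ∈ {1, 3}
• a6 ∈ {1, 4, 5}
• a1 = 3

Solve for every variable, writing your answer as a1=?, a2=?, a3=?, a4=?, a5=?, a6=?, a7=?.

a1=3, a2=1, a3=4, a4=7, a5=8, a6=5, a7=2

a1 has just one choice, so a1 = 3. Eliminate 3 elsewhere: a2, a4, a5, a7.
a2 has just one choice, so a2 = 1. Eliminate 1 elsewhere: a6.
That leaves a4 = 7. Eliminate 7 elsewhere: a3, a7.
That leaves a5 = 8.
a7's domain is down to {2}, so a7 = 2.
a3 has just one choice, so a3 = 4. Remove 4 from a6.
a6's domain is down to {5}, so a6 = 5.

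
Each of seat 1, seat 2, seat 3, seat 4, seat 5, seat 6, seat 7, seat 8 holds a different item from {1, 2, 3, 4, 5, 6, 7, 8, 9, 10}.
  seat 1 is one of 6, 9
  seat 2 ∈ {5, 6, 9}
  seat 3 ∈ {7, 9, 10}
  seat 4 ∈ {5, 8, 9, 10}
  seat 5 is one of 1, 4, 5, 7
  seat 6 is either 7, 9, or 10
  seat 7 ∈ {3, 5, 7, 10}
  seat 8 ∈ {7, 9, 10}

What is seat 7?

3

seat 3, seat 6, seat 8 share exactly the 3 values {7, 9, 10}; by pigeonhole those values go to them, so strike 7, 9, 10 from seat 1, seat 2, seat 4, seat 5, seat 7.
seat 1 must be 6 (only option left). Eliminate 6 elsewhere: seat 2.
seat 2 must be 5 (only option left). Strike 5 from seat 4, seat 5, seat 7.
So seat 7 = 3.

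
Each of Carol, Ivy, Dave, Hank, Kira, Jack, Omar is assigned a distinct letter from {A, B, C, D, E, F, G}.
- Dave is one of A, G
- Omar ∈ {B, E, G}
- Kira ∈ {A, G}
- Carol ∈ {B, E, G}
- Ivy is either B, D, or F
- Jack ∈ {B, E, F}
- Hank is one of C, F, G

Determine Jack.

The 7 variables draw from only 7 values {A, B, C, D, E, F, G}, so each is used; only Hank can be C, hence Hank = C.
Among the 6 still-open variables, D fits only Ivy (and all 6 values in {A, B, D, E, F, G} must be used), so Ivy = D.
The 5 still-open variables together cover exactly {A, B, E, F, G} — 5 values for 5 variables — and F appears only in Jack's list, so Jack = F.

F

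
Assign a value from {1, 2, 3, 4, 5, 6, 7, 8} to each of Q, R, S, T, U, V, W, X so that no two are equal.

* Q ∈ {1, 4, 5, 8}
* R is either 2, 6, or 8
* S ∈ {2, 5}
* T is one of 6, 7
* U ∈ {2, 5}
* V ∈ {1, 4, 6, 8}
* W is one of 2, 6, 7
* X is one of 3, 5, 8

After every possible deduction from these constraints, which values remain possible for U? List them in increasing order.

The 8 variables draw from only 8 values {1, 2, 3, 4, 5, 6, 7, 8}, so each is used; only X can be 3, hence X = 3.
S and U between them cover only {2, 5} — a naked pair. Remove those values from Q, R, W.
T and W share exactly the 2 values {6, 7}; by pigeonhole those values go to them, so strike 6, 7 from R, V.
R's domain is down to {8}, so R = 8. Strike 8 from Q, V.
No further eliminations apply; U can still be any of 2, 5.

2, 5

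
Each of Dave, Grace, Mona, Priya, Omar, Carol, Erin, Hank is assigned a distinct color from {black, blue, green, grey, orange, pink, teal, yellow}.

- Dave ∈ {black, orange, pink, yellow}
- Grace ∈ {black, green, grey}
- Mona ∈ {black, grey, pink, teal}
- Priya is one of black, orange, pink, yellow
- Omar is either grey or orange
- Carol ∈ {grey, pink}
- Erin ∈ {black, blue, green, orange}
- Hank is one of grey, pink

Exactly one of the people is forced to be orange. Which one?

The 8 variables draw from only 8 values {black, blue, green, grey, orange, pink, teal, yellow}, so each is used; only Erin can be blue, hence Erin = blue.
The 7 still-open variables together cover exactly {black, green, grey, orange, pink, teal, yellow} — 7 values for 7 variables — and green appears only in Grace's list, so Grace = green.
Among the 6 still-open variables, teal fits only Mona (and all 6 values in {black, grey, orange, pink, teal, yellow} must be used), so Mona = teal.
The 2 variables Carol and Hank are confined to {grey, pink}, which locks those values in; drop them from Dave, Priya, Omar.
So orange goes to Omar.

Omar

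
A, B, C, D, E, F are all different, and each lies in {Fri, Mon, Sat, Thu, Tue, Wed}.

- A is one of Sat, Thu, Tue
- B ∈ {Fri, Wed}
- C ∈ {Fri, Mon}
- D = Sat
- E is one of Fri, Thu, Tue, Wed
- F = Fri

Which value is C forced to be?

Mon

D must be Sat (only option left). So A can't be Sat.
F's domain is down to {Fri}, so F = Fri. Strike Fri from B, C, E.
So C = Mon.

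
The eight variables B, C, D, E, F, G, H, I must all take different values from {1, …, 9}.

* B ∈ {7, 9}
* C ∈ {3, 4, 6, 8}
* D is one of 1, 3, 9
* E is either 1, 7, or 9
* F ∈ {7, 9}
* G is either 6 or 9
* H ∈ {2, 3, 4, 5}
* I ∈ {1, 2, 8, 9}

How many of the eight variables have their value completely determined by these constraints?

B and F between them cover only {7, 9} — a naked pair. Remove those values from D, E, G, I.
E must be 1 (only option left). Strike 1 from D, I.
G has just one choice, so G = 6. Eliminate 6 elsewhere: C.
That leaves D = 3. Remove 3 from C, H.
Determined: D=3, E=1, G=6. The other variables each still have more than one consistent value. That makes 3.

3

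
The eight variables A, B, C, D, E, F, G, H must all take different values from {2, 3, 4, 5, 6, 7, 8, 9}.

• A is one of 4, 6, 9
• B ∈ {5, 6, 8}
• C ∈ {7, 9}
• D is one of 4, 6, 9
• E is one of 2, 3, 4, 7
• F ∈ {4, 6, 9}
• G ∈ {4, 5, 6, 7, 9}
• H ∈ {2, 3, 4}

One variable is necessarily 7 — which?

The 8 variables draw from only 8 values {2, 3, 4, 5, 6, 7, 8, 9}, so each is used; only B can be 8, hence B = 8.
Among the 7 still-open variables, 5 fits only G (and all 7 values in {2, 3, 4, 5, 6, 7, 9} must be used), so G = 5.
The 3 variables A, D, F are confined to {4, 6, 9}, which locks those values in; drop them from C, E, H.
So 7 goes to C.

C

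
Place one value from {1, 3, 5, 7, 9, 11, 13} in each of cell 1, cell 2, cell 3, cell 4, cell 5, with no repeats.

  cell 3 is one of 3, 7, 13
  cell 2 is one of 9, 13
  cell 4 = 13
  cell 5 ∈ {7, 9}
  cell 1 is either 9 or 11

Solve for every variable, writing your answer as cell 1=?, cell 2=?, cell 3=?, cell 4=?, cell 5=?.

cell 4's domain is down to {13}, so cell 4 = 13. So cell 2, cell 3 can't be 13.
cell 2 must be 9 (only option left). Eliminate 9 elsewhere: cell 1, cell 5.
cell 5 must be 7 (only option left). Strike 7 from cell 3.
That leaves cell 1 = 11.
That leaves cell 3 = 3.

cell 1=11, cell 2=9, cell 3=3, cell 4=13, cell 5=7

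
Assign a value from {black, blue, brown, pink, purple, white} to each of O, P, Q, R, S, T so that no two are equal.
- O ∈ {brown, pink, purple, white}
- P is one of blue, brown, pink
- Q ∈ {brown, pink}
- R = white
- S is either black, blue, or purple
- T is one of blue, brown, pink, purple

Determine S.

R has just one choice, so R = white. So O can't be white.
Among the 5 still-open variables, black fits only S (and all 5 values in {black, blue, brown, pink, purple} must be used), so S = black.

black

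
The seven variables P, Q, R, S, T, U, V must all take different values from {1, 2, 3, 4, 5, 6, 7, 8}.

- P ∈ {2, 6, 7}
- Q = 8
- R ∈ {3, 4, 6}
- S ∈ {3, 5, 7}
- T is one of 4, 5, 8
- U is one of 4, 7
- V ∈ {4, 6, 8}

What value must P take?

2

Q has just one choice, so Q = 8. Strike 8 from T, V.
The 6 still-open variables draw from only 6 values {2, 3, 4, 5, 6, 7}, so each is used; only P can be 2, hence P = 2.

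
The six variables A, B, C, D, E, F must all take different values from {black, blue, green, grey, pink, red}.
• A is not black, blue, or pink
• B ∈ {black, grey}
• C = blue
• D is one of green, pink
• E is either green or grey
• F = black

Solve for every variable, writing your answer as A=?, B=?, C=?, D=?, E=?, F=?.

A=red, B=grey, C=blue, D=pink, E=green, F=black

C must be blue (only option left).
That leaves F = black. Strike black from B.
B's domain is down to {grey}, so B = grey. Eliminate grey elsewhere: A, E.
E has just one choice, so E = green. Remove green from A, D.
A must be red (only option left).
D has just one choice, so D = pink.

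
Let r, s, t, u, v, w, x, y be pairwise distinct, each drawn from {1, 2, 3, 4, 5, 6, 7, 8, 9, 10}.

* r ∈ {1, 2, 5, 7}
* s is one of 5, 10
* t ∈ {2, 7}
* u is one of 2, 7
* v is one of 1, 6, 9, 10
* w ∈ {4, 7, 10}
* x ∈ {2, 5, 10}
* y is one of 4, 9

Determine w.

The 8 variables draw from only 8 values {1, 2, 4, 5, 6, 7, 9, 10}, so each is used; only v can be 6, hence v = 6.
Among the 7 still-open variables, 1 fits only r (and all 7 values in {1, 2, 4, 5, 7, 9, 10} must be used), so r = 1.
The 6 still-open variables together cover exactly {2, 4, 5, 7, 9, 10} — 6 values for 6 variables — and 9 appears only in y's list, so y = 9.
Among the 5 still-open variables, 4 fits only w (and all 5 values in {2, 4, 5, 7, 10} must be used), so w = 4.

4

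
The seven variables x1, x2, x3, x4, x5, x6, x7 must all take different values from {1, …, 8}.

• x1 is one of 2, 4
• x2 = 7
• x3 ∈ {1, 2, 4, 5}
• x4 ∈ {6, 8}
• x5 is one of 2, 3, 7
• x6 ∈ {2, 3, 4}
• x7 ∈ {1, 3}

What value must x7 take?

1

x2 must be 7 (only option left). Eliminate 7 elsewhere: x5.
x1, x5, x6 between them cover only {2, 3, 4} — a naked triple. Remove those values from x3, x7.
So x7 = 1.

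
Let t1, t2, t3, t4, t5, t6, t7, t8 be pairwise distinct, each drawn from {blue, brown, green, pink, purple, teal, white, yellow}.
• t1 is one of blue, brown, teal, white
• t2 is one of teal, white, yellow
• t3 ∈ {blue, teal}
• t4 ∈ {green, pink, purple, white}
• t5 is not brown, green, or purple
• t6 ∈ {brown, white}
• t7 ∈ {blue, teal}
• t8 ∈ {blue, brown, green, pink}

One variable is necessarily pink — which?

The 8 variables draw from only 8 values {blue, brown, green, pink, purple, teal, white, yellow}, so each is used; only t4 can be purple, hence t4 = purple.
The 7 still-open variables draw from only 7 values {blue, brown, green, pink, teal, white, yellow}, so each is used; only t8 can be green, hence t8 = green.
The 6 still-open variables draw from only 6 values {blue, brown, pink, teal, white, yellow}, so each is used; only t5 can be pink, hence t5 = pink.

t5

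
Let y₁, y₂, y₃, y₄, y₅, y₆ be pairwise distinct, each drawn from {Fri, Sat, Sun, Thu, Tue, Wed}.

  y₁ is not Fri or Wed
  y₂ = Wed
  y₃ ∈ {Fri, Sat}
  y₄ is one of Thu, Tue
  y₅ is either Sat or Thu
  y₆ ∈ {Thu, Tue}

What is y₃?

y₂ must be Wed (only option left).
The 5 still-open variables together cover exactly {Fri, Sat, Sun, Thu, Tue} — 5 values for 5 variables — and Fri appears only in y₃'s list, so y₃ = Fri.

Fri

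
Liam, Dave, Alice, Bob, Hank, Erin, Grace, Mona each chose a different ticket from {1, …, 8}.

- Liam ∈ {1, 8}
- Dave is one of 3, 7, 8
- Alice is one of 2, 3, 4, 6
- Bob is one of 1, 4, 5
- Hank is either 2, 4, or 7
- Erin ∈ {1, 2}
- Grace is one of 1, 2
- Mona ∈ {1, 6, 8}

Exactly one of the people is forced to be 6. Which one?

Among the 8 variables, 5 fits only Bob (and all 8 values in {1, 2, 3, 4, 5, 6, 7, 8} must be used), so Bob = 5.
Erin and Grace between them cover only {1, 2} — a naked pair. Remove those values from Liam, Alice, Hank, Mona.
Liam has just one choice, so Liam = 8. Remove 8 from Dave, Mona.
So 6 goes to Mona.

Mona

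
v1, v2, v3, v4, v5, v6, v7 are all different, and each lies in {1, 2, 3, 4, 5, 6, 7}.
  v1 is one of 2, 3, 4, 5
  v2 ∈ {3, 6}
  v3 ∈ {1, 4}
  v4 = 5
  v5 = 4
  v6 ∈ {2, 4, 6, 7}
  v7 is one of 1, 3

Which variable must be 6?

v2

v4's domain is down to {5}, so v4 = 5. Eliminate 5 elsewhere: v1.
v5 has just one choice, so v5 = 4. Strike 4 from v1, v3, v6.
v3's domain is down to {1}, so v3 = 1. So v7 can't be 1.
v7's domain is down to {3}, so v7 = 3. So v1, v2 can't be 3.
So 6 goes to v2.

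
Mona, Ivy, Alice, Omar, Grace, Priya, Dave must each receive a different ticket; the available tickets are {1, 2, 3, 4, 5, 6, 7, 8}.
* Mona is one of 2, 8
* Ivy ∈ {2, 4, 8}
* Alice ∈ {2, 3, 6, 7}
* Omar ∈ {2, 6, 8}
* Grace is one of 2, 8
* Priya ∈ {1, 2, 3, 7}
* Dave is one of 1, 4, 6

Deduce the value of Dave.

1

Mona and Grace between them cover only {2, 8} — a naked pair. Remove those values from Ivy, Alice, Omar, Priya.
That leaves Ivy = 4. Eliminate 4 elsewhere: Dave.
Omar's domain is down to {6}, so Omar = 6. Strike 6 from Alice, Dave.
So Dave = 1.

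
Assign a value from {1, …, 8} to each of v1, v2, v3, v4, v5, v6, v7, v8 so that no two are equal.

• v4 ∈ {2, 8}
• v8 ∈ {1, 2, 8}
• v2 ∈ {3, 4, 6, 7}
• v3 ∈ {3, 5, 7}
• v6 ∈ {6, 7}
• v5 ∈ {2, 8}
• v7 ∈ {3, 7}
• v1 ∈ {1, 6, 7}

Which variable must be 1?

The 8 variables draw from only 8 values {1, 2, 3, 4, 5, 6, 7, 8}, so each is used; only v2 can be 4, hence v2 = 4.
The 7 still-open variables draw from only 7 values {1, 2, 3, 5, 6, 7, 8}, so each is used; only v3 can be 5, hence v3 = 5.
The 6 still-open variables draw from only 6 values {1, 2, 3, 6, 7, 8}, so each is used; only v7 can be 3, hence v7 = 3.
v4 and v5 share exactly the 2 values {2, 8}; by pigeonhole those values go to them, so strike 2, 8 from v8.
So 1 goes to v8.

v8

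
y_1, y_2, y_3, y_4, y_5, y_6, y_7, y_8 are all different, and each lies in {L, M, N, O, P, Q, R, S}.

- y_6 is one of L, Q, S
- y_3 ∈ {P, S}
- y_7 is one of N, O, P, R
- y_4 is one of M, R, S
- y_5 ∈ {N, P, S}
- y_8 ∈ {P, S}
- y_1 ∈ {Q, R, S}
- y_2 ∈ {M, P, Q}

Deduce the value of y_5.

The 8 variables draw from only 8 values {L, M, N, O, P, Q, R, S}, so each is used; only y_6 can be L, hence y_6 = L.
The 7 still-open variables together cover exactly {M, N, O, P, Q, R, S} — 7 values for 7 variables — and O appears only in y_7's list, so y_7 = O.
Among the 6 still-open variables, N fits only y_5 (and all 6 values in {M, N, P, Q, R, S} must be used), so y_5 = N.

N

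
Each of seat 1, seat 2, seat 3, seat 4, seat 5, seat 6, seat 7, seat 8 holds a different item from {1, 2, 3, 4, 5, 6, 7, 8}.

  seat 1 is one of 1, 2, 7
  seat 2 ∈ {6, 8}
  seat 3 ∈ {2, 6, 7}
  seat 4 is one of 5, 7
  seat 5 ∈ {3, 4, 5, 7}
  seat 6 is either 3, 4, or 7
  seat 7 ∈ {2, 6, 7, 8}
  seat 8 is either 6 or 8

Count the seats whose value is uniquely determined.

2

The 8 variables draw from only 8 values {1, 2, 3, 4, 5, 6, 7, 8}, so each is used; only seat 1 can be 1, hence seat 1 = 1.
seat 2 and seat 8 share exactly the 2 values {6, 8}; by pigeonhole those values go to them, so strike 6, 8 from seat 3, seat 7.
seat 3 and seat 7 between them cover only {2, 7} — a naked pair. Remove those values from seat 4, seat 5, seat 6.
seat 4's domain is down to {5}, so seat 4 = 5. Eliminate 5 elsewhere: seat 5.
Determined: seat 1=1, seat 4=5. The other seats each still have more than one consistent value. That makes 2.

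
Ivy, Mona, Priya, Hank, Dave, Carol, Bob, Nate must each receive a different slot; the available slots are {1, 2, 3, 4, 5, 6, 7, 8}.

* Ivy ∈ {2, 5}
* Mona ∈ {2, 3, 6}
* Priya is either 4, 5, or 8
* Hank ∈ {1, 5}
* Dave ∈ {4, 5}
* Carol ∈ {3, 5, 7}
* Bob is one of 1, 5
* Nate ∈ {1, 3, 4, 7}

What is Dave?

The 8 variables together cover exactly {1, 2, 3, 4, 5, 6, 7, 8} — 8 values for 8 variables — and 6 appears only in Mona's list, so Mona = 6.
Among the 7 still-open variables, 2 fits only Ivy (and all 7 values in {1, 2, 3, 4, 5, 7, 8} must be used), so Ivy = 2.
Among the 6 still-open variables, 8 fits only Priya (and all 6 values in {1, 3, 4, 5, 7, 8} must be used), so Priya = 8.
Hank and Bob share exactly the 2 values {1, 5}; by pigeonhole those values go to them, so strike 1, 5 from Dave, Carol, Nate.
So Dave = 4.

4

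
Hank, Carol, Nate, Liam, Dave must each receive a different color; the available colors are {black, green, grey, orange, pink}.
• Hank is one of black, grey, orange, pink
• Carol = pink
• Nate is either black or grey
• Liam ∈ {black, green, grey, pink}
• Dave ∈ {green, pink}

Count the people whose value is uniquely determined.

3

Carol has just one choice, so Carol = pink. Remove pink from Hank, Liam, Dave.
That leaves Dave = green. So Liam can't be green.
Among the 3 still-open variables, orange fits only Hank (and all 3 values in {black, grey, orange} must be used), so Hank = orange.
Determined: Hank=orange, Carol=pink, Dave=green. The other people each still have more than one consistent value. That makes 3.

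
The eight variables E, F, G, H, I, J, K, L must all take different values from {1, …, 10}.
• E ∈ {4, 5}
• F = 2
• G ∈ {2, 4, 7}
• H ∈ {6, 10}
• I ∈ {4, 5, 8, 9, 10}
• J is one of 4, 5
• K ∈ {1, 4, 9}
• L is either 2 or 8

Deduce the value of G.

7

F's domain is down to {2}, so F = 2. So G, L can't be 2.
That leaves L = 8. Eliminate 8 elsewhere: I.
The 2 variables E and J are confined to {4, 5}, which locks those values in; drop them from G, I, K.
So G = 7.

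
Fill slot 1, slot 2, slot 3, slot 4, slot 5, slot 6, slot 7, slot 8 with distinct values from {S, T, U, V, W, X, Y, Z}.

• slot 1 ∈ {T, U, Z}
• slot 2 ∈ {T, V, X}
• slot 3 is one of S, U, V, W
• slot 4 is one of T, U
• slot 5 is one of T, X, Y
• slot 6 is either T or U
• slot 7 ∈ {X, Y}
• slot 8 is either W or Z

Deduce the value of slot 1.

The 8 variables draw from only 8 values {S, T, U, V, W, X, Y, Z}, so each is used; only slot 3 can be S, hence slot 3 = S.
The 7 still-open variables together cover exactly {T, U, V, W, X, Y, Z} — 7 values for 7 variables — and V appears only in slot 2's list, so slot 2 = V.
The 6 still-open variables together cover exactly {T, U, W, X, Y, Z} — 6 values for 6 variables — and W appears only in slot 8's list, so slot 8 = W.
The 5 still-open variables together cover exactly {T, U, X, Y, Z} — 5 values for 5 variables — and Z appears only in slot 1's list, so slot 1 = Z.

Z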